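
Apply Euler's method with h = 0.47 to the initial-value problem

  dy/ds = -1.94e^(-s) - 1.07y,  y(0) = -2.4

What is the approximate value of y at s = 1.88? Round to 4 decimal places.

Euler: y_{n+1} = y_n + h·f(s_n, y_n).
s=0.000000, y=-2.400000: f=0.628000 → y ← -2.400000 + 0.47·0.628000 = -2.104840
s=0.470000, y=-2.104840: f=1.039674 → y ← -2.104840 + 0.47·1.039674 = -1.616193
s=0.940000, y=-1.616193: f=0.971509 → y ← -1.616193 + 0.47·0.971509 = -1.159584
s=1.410000, y=-1.159584: f=0.767117 → y ← -1.159584 + 0.47·0.767117 = -0.799039
y(1.88) ≈ -0.7990

-0.7990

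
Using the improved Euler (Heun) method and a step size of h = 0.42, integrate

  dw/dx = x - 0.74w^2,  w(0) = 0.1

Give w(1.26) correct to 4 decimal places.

Heun: k1 = f(x_n, w_n); k2 = f(x_n + h, w_n + h·k1); w_{n+1} = w_n + (h/2)·(k1 + k2).
x=0.000000, w=0.100000:
  k1 = f(0.000000, 0.100000) = -0.007400
  k2 = f(0.420000, 0.096892) = 0.413053
  w ← 0.100000 + (0.42/2)·(-0.007400 + 0.413053) = 0.185187
x=0.420000, w=0.185187:
  k1 = f(0.420000, 0.185187) = 0.394622
  k2 = f(0.840000, 0.350928) = 0.748868
  w ← 0.185187 + (0.42/2)·(0.394622 + 0.748868) = 0.425320
x=0.840000, w=0.425320:
  k1 = f(0.840000, 0.425320) = 0.706136
  k2 = f(1.260000, 0.721897) = 0.874360
  w ← 0.425320 + (0.42/2)·(0.706136 + 0.874360) = 0.757224
w(1.26) ≈ 0.7572

0.7572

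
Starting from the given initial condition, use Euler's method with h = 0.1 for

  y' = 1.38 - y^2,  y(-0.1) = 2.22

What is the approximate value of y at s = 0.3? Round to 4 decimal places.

1.4265

Euler: y_{n+1} = y_n + h·f(s_n, y_n).
s=-0.100000, y=2.220000: f=-3.548400 → y ← 2.220000 + 0.1·(-3.548400) = 1.865160
s=0.000000, y=1.865160: f=-2.098822 → y ← 1.865160 + 0.1·(-2.098822) = 1.655278
s=0.100000, y=1.655278: f=-1.359945 → y ← 1.655278 + 0.1·(-1.359945) = 1.519283
s=0.200000, y=1.519283: f=-0.928222 → y ← 1.519283 + 0.1·(-0.928222) = 1.426461
y(0.3) ≈ 1.4265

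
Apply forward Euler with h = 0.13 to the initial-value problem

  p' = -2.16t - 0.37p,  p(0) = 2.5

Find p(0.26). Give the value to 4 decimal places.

Euler: p_{n+1} = p_n + h·f(t_n, p_n).
t=0.000000, p=2.500000: f=-0.925000 → p ← 2.500000 + 0.13·(-0.925000) = 2.379750
t=0.130000, p=2.379750: f=-1.161307 → p ← 2.379750 + 0.13·(-1.161307) = 2.228780
p(0.26) ≈ 2.2288

2.2288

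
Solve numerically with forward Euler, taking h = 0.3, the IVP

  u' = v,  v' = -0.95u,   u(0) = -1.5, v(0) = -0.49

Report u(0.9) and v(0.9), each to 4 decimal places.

Euler on (u,v): u_{n+1} = u_n + h·u', v_{n+1} = v_n + h·v'.
0.000000: (-1.500000, -0.490000); f=(-0.490000, 1.425000) → (-1.647000, -0.062500)
0.300000: (-1.647000, -0.062500); f=(-0.062500, 1.564650) → (-1.665750, 0.406895)
0.600000: (-1.665750, 0.406895); f=(0.406895, 1.582462) → (-1.543682, 0.881634)
(u(0.9), v(0.9)) ≈ (-1.5437, 0.8816)

-1.5437, 0.8816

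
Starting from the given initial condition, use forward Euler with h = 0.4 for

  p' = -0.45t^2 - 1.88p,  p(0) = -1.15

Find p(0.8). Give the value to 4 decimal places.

Euler: p_{n+1} = p_n + h·f(t_n, p_n).
t=0.000000, p=-1.150000: f=2.162000 → p ← -1.150000 + 0.4·2.162000 = -0.285200
t=0.400000, p=-0.285200: f=0.464176 → p ← -0.285200 + 0.4·0.464176 = -0.099530
p(0.8) ≈ -0.0995

-0.0995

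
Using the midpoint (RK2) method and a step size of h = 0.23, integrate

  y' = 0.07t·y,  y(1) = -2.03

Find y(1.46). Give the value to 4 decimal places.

Midpoint: k1 = f(t_n, y_n); k2 = f(t_n + h/2, y_n + (h/2)·k1); y_{n+1} = y_n + h·k2.
t=1.000000, y=-2.030000:
  k1 = f(1.000000, -2.030000) = -0.142100
  k2 = f(1.115000, -2.046341) = -0.159717
  y ← -2.030000 + 0.23·(-0.159717) = -2.066735
t=1.230000, y=-2.066735:
  k1 = f(1.230000, -2.066735) = -0.177946
  k2 = f(1.345000, -2.087199) = -0.196510
  y ← -2.066735 + 0.23·(-0.196510) = -2.111932
y(1.46) ≈ -2.1119

-2.1119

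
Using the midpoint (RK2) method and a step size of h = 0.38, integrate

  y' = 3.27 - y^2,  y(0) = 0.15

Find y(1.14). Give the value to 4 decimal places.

Midpoint: k1 = f(s_n, y_n); k2 = f(s_n + h/2, y_n + (h/2)·k1); y_{n+1} = y_n + h·k2.
s=0.000000, y=0.150000:
  k1 = f(0.000000, 0.150000) = 3.247500
  k2 = f(0.190000, 0.767025) = 2.681673
  y ← 0.150000 + 0.38·2.681673 = 1.169036
s=0.380000, y=1.169036:
  k1 = f(0.380000, 1.169036) = 1.903356
  k2 = f(0.570000, 1.530673) = 0.927040
  y ← 1.169036 + 0.38·0.927040 = 1.521311
s=0.760000, y=1.521311:
  k1 = f(0.760000, 1.521311) = 0.955614
  k2 = f(0.950000, 1.702877) = 0.370209
  y ← 1.521311 + 0.38·0.370209 = 1.661990
y(1.14) ≈ 1.6620

1.6620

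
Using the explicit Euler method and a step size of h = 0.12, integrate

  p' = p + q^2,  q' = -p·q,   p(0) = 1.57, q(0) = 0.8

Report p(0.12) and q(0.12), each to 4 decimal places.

1.8352, 0.6493

Euler on (p,q): p_{n+1} = p_n + h·p', q_{n+1} = q_n + h·q'.
0.000000: (1.570000, 0.800000); f=(2.210000, -1.256000) → (1.835200, 0.649280)
(p(0.12), q(0.12)) ≈ (1.8352, 0.6493)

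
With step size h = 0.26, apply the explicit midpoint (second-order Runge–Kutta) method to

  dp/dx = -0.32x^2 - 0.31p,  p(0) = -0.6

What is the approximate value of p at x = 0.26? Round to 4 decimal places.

-0.5550

Midpoint: k1 = f(x_n, p_n); k2 = f(x_n + h/2, p_n + (h/2)·k1); p_{n+1} = p_n + h·k2.
x=0.000000, p=-0.600000:
  k1 = f(0.000000, -0.600000) = 0.186000
  k2 = f(0.130000, -0.575820) = 0.173096
  p ← -0.600000 + 0.26·0.173096 = -0.554995
p(0.26) ≈ -0.5550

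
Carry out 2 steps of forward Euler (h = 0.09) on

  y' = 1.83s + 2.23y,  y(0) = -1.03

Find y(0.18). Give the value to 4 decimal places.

Euler: y_{n+1} = y_n + h·f(s_n, y_n).
s=0.000000, y=-1.030000: f=-2.296900 → y ← -1.030000 + 0.09·(-2.296900) = -1.236721
s=0.090000, y=-1.236721: f=-2.593188 → y ← -1.236721 + 0.09·(-2.593188) = -1.470108
y(0.18) ≈ -1.4701

-1.4701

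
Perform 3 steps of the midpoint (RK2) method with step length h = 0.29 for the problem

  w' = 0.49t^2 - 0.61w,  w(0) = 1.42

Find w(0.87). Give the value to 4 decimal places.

0.9321

Midpoint: k1 = f(t_n, w_n); k2 = f(t_n + h/2, w_n + (h/2)·k1); w_{n+1} = w_n + h·k2.
t=0.000000, w=1.420000:
  k1 = f(0.000000, 1.420000) = -0.866200
  k2 = f(0.145000, 1.294401) = -0.779282
  w ← 1.420000 + 0.29·(-0.779282) = 1.194008
t=0.290000, w=1.194008:
  k1 = f(0.290000, 1.194008) = -0.687136
  k2 = f(0.435000, 1.094373) = -0.574848
  w ← 1.194008 + 0.29·(-0.574848) = 1.027302
t=0.580000, w=1.027302:
  k1 = f(0.580000, 1.027302) = -0.461818
  k2 = f(0.725000, 0.960339) = -0.328250
  w ← 1.027302 + 0.29·(-0.328250) = 0.932110
w(0.87) ≈ 0.9321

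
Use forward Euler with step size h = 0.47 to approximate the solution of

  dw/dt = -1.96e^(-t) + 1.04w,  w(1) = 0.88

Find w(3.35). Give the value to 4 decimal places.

Euler: w_{n+1} = w_n + h·f(t_n, w_n).
t=1.000000, w=0.880000: f=0.194156 → w ← 0.880000 + 0.47·0.194156 = 0.971253
t=1.470000, w=0.971253: f=0.559450 → w ← 0.971253 + 0.47·0.559450 = 1.234195
t=1.940000, w=1.234195: f=1.001903 → w ← 1.234195 + 0.47·1.001903 = 1.705089
t=2.410000, w=1.705089: f=1.597255 → w ← 1.705089 + 0.47·1.597255 = 2.455799
t=2.880000, w=2.455799: f=2.444007 → w ← 2.455799 + 0.47·2.444007 = 3.604482
w(3.35) ≈ 3.6045

3.6045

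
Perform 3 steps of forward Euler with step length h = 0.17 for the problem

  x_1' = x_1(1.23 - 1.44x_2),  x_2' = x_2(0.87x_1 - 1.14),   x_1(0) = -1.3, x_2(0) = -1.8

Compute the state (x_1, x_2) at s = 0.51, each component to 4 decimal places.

Euler on (x_1,x_2): x_1_{n+1} = x_1_n + h·x_1', x_2_{n+1} = x_2_n + h·x_2'.
0.000000: (-1.300000, -1.800000); f=(-4.968600, 4.087800) → (-2.144662, -1.105074)
0.170000: (-2.144662, -1.105074); f=(-6.050749, 3.321693) → (-3.173289, -0.540386)
0.340000: (-3.173289, -0.540386); f=(-6.372460, 2.107918) → (-4.256608, -0.182040)
(x_1(0.51), x_2(0.51)) ≈ (-4.2566, -0.1820)

-4.2566, -0.1820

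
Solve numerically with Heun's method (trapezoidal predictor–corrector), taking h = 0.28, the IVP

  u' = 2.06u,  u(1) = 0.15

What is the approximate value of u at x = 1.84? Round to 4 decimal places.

Heun: k1 = f(x_n, u_n); k2 = f(x_n + h, u_n + h·k1); u_{n+1} = u_n + (h/2)·(k1 + k2).
x=1.000000, u=0.150000:
  k1 = f(1.000000, 0.150000) = 0.309000
  k2 = f(1.280000, 0.236520) = 0.487231
  u ← 0.150000 + (0.28/2)·(0.309000 + 0.487231) = 0.261472
x=1.280000, u=0.261472:
  k1 = f(1.280000, 0.261472) = 0.538633
  k2 = f(1.560000, 0.412290) = 0.849317
  u ← 0.261472 + (0.28/2)·(0.538633 + 0.849317) = 0.455785
x=1.560000, u=0.455785:
  k1 = f(1.560000, 0.455785) = 0.938918
  k2 = f(1.840000, 0.718682) = 1.480486
  u ← 0.455785 + (0.28/2)·(0.938918 + 1.480486) = 0.794502
u(1.84) ≈ 0.7945

0.7945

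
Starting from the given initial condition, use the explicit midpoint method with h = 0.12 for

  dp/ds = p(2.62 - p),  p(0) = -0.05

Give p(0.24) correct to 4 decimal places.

-0.0945

Midpoint: k1 = f(s_n, p_n); k2 = f(s_n + h/2, p_n + (h/2)·k1); p_{n+1} = p_n + h·k2.
s=0.000000, p=-0.050000:
  k1 = f(0.000000, -0.050000) = -0.133500
  k2 = f(0.060000, -0.058010) = -0.155351
  p ← -0.050000 + 0.12·(-0.155351) = -0.068642
s=0.120000, p=-0.068642:
  k1 = f(0.120000, -0.068642) = -0.184554
  k2 = f(0.180000, -0.079715) = -0.215209
  p ← -0.068642 + 0.12·(-0.215209) = -0.094467
p(0.24) ≈ -0.0945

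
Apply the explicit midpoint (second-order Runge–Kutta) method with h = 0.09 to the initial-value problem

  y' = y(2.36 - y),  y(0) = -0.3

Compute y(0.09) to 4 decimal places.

Midpoint: k1 = f(s_n, y_n); k2 = f(s_n + h/2, y_n + (h/2)·k1); y_{n+1} = y_n + h·k2.
s=0.000000, y=-0.300000:
  k1 = f(0.000000, -0.300000) = -0.798000
  k2 = f(0.045000, -0.335910) = -0.905583
  y ← -0.300000 + 0.09·(-0.905583) = -0.381502
y(0.09) ≈ -0.3815

-0.3815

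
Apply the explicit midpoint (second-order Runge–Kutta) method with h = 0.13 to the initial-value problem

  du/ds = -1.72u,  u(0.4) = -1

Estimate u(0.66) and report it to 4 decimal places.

-0.6422

Midpoint: k1 = f(s_n, u_n); k2 = f(s_n + h/2, u_n + (h/2)·k1); u_{n+1} = u_n + h·k2.
s=0.400000, u=-1.000000:
  k1 = f(0.400000, -1.000000) = 1.720000
  k2 = f(0.465000, -0.888200) = 1.527704
  u ← -1.000000 + 0.13·1.527704 = -0.801398
s=0.530000, u=-0.801398:
  k1 = f(0.530000, -0.801398) = 1.378405
  k2 = f(0.595000, -0.711802) = 1.224300
  u ← -0.801398 + 0.13·1.224300 = -0.642240
u(0.66) ≈ -0.6422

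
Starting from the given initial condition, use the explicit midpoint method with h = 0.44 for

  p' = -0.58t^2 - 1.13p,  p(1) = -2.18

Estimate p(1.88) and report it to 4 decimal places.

Midpoint: k1 = f(t_n, p_n); k2 = f(t_n + h/2, p_n + (h/2)·k1); p_{n+1} = p_n + h·k2.
t=1.000000, p=-2.180000:
  k1 = f(1.000000, -2.180000) = 1.883400
  k2 = f(1.220000, -1.765652) = 1.131915
  p ← -2.180000 + 0.44·1.131915 = -1.681958
t=1.440000, p=-1.681958:
  k1 = f(1.440000, -1.681958) = 0.697924
  k2 = f(1.660000, -1.528414) = 0.128860
  p ← -1.681958 + 0.44·0.128860 = -1.625259
p(1.88) ≈ -1.6253

-1.6253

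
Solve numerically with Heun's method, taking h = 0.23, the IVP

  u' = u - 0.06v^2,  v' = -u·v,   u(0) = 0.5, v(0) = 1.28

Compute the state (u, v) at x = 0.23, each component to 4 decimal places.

Heun on (u,v): k1 = f(x_n, state_n); k2 = f(x_n + h, state_n + h·k1); state_{n+1} = state_n + (h/2)·(k1 + k2).
0.000000: (0.500000, 1.280000)
  k1 = (0.401696, -0.640000)
  predictor → (0.592390, 1.132800)
  k2 = (0.515396, -0.671059)
  → (0.605466, 1.129228)
(u(0.23), v(0.23)) ≈ (0.6055, 1.1292)

0.6055, 1.1292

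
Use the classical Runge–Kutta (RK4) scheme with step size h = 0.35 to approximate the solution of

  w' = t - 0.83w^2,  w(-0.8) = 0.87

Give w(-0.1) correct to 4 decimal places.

0.3666

RK4: k1 = f(t_n, w_n); k2 = f(t_n + h/2, w_n + (h/2)·k1); k3 = f(t_n + h/2, w_n + (h/2)·k2); k4 = f(t_n + h, w_n + h·k3); w_{n+1} = w_n + (h/6)·(k1 + 2k2 + 2k3 + k4).
t=-0.800000, w=0.870000:
  k1 = f(-0.800000, 0.870000) = -1.428227
  k2 = f(-0.625000, 0.620060) = -0.944114
  k3 = f(-0.625000, 0.704780) = -1.037273
  k4 = f(-0.450000, 0.506954) = -0.663312
  w ← 0.870000 + (0.35/6)·(k1 + 2k2 + 2k3 + k4) = 0.516832
t=-0.450000, w=0.516832:
  k1 = f(-0.450000, 0.516832) = -0.671705
  k2 = f(-0.275000, 0.399283) = -0.407324
  k3 = f(-0.275000, 0.445550) = -0.439767
  k4 = f(-0.100000, 0.362913) = -0.209316
  w ← 0.516832 + (0.35/6)·(k1 + 2k2 + 2k3 + k4) = 0.366611
w(-0.1) ≈ 0.3666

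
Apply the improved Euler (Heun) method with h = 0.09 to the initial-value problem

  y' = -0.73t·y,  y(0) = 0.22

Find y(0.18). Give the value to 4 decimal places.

0.2174

Heun: k1 = f(t_n, y_n); k2 = f(t_n + h, y_n + h·k1); y_{n+1} = y_n + (h/2)·(k1 + k2).
t=0.000000, y=0.220000:
  k1 = f(0.000000, 0.220000) = 0.000000
  k2 = f(0.090000, 0.220000) = -0.014454
  y ← 0.220000 + (0.09/2)·(0.000000 + (-0.014454)) = 0.219350
t=0.090000, y=0.219350:
  k1 = f(0.090000, 0.219350) = -0.014411
  k2 = f(0.180000, 0.218053) = -0.028652
  y ← 0.219350 + (0.09/2)·(-0.014411 + (-0.028652)) = 0.217412
y(0.18) ≈ 0.2174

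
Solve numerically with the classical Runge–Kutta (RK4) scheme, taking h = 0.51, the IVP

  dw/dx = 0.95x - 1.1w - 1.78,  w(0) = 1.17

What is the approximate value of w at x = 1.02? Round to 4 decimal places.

-0.3571

RK4: k1 = f(x_n, w_n); k2 = f(x_n + h/2, w_n + (h/2)·k1); k3 = f(x_n + h/2, w_n + (h/2)·k2); k4 = f(x_n + h, w_n + h·k3); w_{n+1} = w_n + (h/6)·(k1 + 2k2 + 2k3 + k4).
x=0.000000, w=1.170000:
  k1 = f(0.000000, 1.170000) = -3.067000
  k2 = f(0.255000, 0.387915) = -1.964457
  k3 = f(0.255000, 0.669064) = -2.273720
  k4 = f(0.510000, 0.010403) = -1.306943
  w ← 1.170000 + (0.51/6)·(k1 + 2k2 + 2k3 + k4) = 0.077725
x=0.510000, w=0.077725:
  k1 = f(0.510000, 0.077725) = -1.380997
  k2 = f(0.765000, -0.274429) = -0.751378
  k3 = f(0.765000, -0.113876) = -0.927986
  k4 = f(1.020000, -0.395548) = -0.375897
  w ← 0.077725 + (0.51/6)·(k1 + 2k2 + 2k3 + k4) = -0.357103
w(1.02) ≈ -0.3571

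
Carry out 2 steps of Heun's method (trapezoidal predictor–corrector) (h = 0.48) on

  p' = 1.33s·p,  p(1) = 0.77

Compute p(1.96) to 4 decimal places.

4.3343

Heun: k1 = f(s_n, p_n); k2 = f(s_n + h, p_n + h·k1); p_{n+1} = p_n + (h/2)·(k1 + k2).
s=1.000000, p=0.770000:
  k1 = f(1.000000, 0.770000) = 1.024100
  k2 = f(1.480000, 1.261568) = 2.483270
  p ← 0.770000 + (0.48/2)·(1.024100 + 2.483270) = 1.611769
s=1.480000, p=1.611769:
  k1 = f(1.480000, 1.611769) = 3.172606
  k2 = f(1.960000, 3.134620) = 8.171327
  p ← 1.611769 + (0.48/2)·(3.172606 + 8.171327) = 4.334313
p(1.96) ≈ 4.3343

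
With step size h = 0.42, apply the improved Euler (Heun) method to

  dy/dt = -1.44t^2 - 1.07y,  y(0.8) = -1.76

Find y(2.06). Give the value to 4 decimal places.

-3.1457

Heun: k1 = f(t_n, y_n); k2 = f(t_n + h, y_n + h·k1); y_{n+1} = y_n + (h/2)·(k1 + k2).
t=0.800000, y=-1.760000:
  k1 = f(0.800000, -1.760000) = 0.961600
  k2 = f(1.220000, -1.356128) = -0.692239
  y ← -1.760000 + (0.42/2)·(0.961600 + (-0.692239)) = -1.703434
t=1.220000, y=-1.703434:
  k1 = f(1.220000, -1.703434) = -0.320621
  k2 = f(1.640000, -1.838095) = -1.906262
  y ← -1.703434 + (0.42/2)·(-0.320621 + (-1.906262)) = -2.171080
t=1.640000, y=-2.171080:
  k1 = f(1.640000, -2.171080) = -1.549969
  k2 = f(2.060000, -2.822067) = -3.091173
  y ← -2.171080 + (0.42/2)·(-1.549969 + (-3.091173)) = -3.145719
y(2.06) ≈ -3.1457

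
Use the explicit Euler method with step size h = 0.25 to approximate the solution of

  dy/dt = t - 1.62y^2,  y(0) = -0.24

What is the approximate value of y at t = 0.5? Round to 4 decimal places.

-0.2289

Euler: y_{n+1} = y_n + h·f(t_n, y_n).
t=0.000000, y=-0.240000: f=-0.093312 → y ← -0.240000 + 0.25·(-0.093312) = -0.263328
t=0.250000, y=-0.263328: f=0.137667 → y ← -0.263328 + 0.25·0.137667 = -0.228911
y(0.5) ≈ -0.2289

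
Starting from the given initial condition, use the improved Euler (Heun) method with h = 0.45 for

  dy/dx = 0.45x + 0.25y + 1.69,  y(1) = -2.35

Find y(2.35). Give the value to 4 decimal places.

0.5910

Heun: k1 = f(x_n, y_n); k2 = f(x_n + h, y_n + h·k1); y_{n+1} = y_n + (h/2)·(k1 + k2).
x=1.000000, y=-2.350000:
  k1 = f(1.000000, -2.350000) = 1.552500
  k2 = f(1.450000, -1.651375) = 1.929656
  y ← -2.350000 + (0.45/2)·(1.552500 + 1.929656) = -1.566515
x=1.450000, y=-1.566515:
  k1 = f(1.450000, -1.566515) = 1.950871
  k2 = f(1.900000, -0.688623) = 2.372844
  y ← -1.566515 + (0.45/2)·(1.950871 + 2.372844) = -0.593679
x=1.900000, y=-0.593679:
  k1 = f(1.900000, -0.593679) = 2.396580
  k2 = f(2.350000, 0.484782) = 2.868696
  y ← -0.593679 + (0.45/2)·(2.396580 + 2.868696) = 0.591008
y(2.35) ≈ 0.5910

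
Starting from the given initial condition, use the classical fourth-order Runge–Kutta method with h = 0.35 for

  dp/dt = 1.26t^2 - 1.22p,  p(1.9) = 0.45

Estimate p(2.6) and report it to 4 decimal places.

3.3505

RK4: k1 = f(t_n, p_n); k2 = f(t_n + h/2, p_n + (h/2)·k1); k3 = f(t_n + h/2, p_n + (h/2)·k2); k4 = f(t_n + h, p_n + h·k3); p_{n+1} = p_n + (h/6)·(k1 + 2k2 + 2k3 + k4).
t=1.900000, p=0.450000:
  k1 = f(1.900000, 0.450000) = 3.999600
  k2 = f(2.075000, 1.149930) = 4.022173
  k3 = f(2.075000, 1.153880) = 4.017354
  k4 = f(2.250000, 1.856074) = 4.114340
  p ← 0.450000 + (0.35/6)·(k1 + 2k2 + 2k3 + k4) = 1.861258
t=2.250000, p=1.861258:
  k1 = f(2.250000, 1.861258) = 4.108015
  k2 = f(2.425000, 2.580161) = 4.261792
  k3 = f(2.425000, 2.607071) = 4.228960
  k4 = f(2.600000, 3.341394) = 4.441099
  p ← 1.861258 + (0.35/6)·(k1 + 2k2 + 2k3 + k4) = 3.350544
p(2.6) ≈ 3.3505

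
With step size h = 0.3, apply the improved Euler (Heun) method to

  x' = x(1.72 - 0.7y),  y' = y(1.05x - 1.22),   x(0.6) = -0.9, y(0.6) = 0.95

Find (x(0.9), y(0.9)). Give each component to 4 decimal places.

-1.3067, 0.5184

Heun on (x,y): k1 = f(t_n, state_n); k2 = f(t_n + h, state_n + h·k1); state_{n+1} = state_n + (h/2)·(k1 + k2).
0.600000: (-0.900000, 0.950000)
  k1 = (-0.949500, -2.056750)
  predictor → (-1.184850, 0.332975)
  k2 = (-1.761774, -0.820481)
  → (-1.306691, 0.518415)
(x(0.9), y(0.9)) ≈ (-1.3067, 0.5184)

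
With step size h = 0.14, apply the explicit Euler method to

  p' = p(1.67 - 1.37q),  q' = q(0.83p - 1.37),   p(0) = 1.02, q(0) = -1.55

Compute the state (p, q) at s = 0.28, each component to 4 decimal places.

2.3571, -1.4216

Euler on (p,q): p_{n+1} = p_n + h·p', q_{n+1} = q_n + h·q'.
0.000000: (1.020000, -1.550000); f=(3.869370, 0.811270) → (1.561712, -1.436422)
0.140000: (1.561712, -1.436422); f=(5.681349, 0.105978) → (2.357101, -1.421585)
(p(0.28), q(0.28)) ≈ (2.3571, -1.4216)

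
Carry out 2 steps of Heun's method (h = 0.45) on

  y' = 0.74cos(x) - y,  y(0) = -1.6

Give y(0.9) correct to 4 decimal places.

-0.3354

Heun: k1 = f(x_n, y_n); k2 = f(x_n + h, y_n + h·k1); y_{n+1} = y_n + (h/2)·(k1 + k2).
x=0.000000, y=-1.600000:
  k1 = f(0.000000, -1.600000) = 2.340000
  k2 = f(0.450000, -0.547000) = 1.213331
  y ← -1.600000 + (0.45/2)·(2.340000 + 1.213331) = -0.800501
x=0.450000, y=-0.800501:
  k1 = f(0.450000, -0.800501) = 1.466831
  k2 = f(0.900000, -0.140426) = 0.600418
  y ← -0.800501 + (0.45/2)·(1.466831 + 0.600418) = -0.335369
y(0.9) ≈ -0.3354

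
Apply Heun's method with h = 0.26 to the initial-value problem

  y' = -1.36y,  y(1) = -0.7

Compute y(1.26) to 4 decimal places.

Heun: k1 = f(x_n, y_n); k2 = f(x_n + h, y_n + h·k1); y_{n+1} = y_n + (h/2)·(k1 + k2).
x=1.000000, y=-0.700000:
  k1 = f(1.000000, -0.700000) = 0.952000
  k2 = f(1.260000, -0.452480) = 0.615373
  y ← -0.700000 + (0.26/2)·(0.952000 + 0.615373) = -0.496242
y(1.26) ≈ -0.4962

-0.4962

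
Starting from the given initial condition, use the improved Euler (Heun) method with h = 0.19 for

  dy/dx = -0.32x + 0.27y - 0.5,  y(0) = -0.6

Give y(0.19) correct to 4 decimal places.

-0.7348

Heun: k1 = f(x_n, y_n); k2 = f(x_n + h, y_n + h·k1); y_{n+1} = y_n + (h/2)·(k1 + k2).
x=0.000000, y=-0.600000:
  k1 = f(0.000000, -0.600000) = -0.662000
  k2 = f(0.190000, -0.725780) = -0.756761
  y ← -0.600000 + (0.19/2)·(-0.662000 + (-0.756761)) = -0.734782
y(0.19) ≈ -0.7348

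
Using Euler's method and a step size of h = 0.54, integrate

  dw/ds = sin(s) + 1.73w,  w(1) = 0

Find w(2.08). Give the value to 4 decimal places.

1.4186

Euler: w_{n+1} = w_n + h·f(s_n, w_n).
s=1.000000, w=0.000000: f=0.841471 → w ← 0.000000 + 0.54·0.841471 = 0.454394
s=1.540000, w=0.454394: f=1.785628 → w ← 0.454394 + 0.54·1.785628 = 1.418633
w(2.08) ≈ 1.4186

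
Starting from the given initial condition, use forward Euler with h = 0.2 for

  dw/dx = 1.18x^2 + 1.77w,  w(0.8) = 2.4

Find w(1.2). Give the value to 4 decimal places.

4.8405

Euler: w_{n+1} = w_n + h·f(x_n, w_n).
x=0.800000, w=2.400000: f=5.003200 → w ← 2.400000 + 0.2·5.003200 = 3.400640
x=1.000000, w=3.400640: f=7.199133 → w ← 3.400640 + 0.2·7.199133 = 4.840467
w(1.2) ≈ 4.8405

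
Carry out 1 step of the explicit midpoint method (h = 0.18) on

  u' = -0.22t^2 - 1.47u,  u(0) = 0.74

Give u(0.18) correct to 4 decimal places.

Midpoint: k1 = f(t_n, u_n); k2 = f(t_n + h/2, u_n + (h/2)·k1); u_{n+1} = u_n + h·k2.
t=0.000000, u=0.740000:
  k1 = f(0.000000, 0.740000) = -1.087800
  k2 = f(0.090000, 0.642098) = -0.945666
  u ← 0.740000 + 0.18·(-0.945666) = 0.569780
u(0.18) ≈ 0.5698

0.5698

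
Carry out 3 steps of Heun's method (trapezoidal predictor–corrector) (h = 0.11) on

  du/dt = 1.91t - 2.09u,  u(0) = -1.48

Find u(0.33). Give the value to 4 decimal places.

-0.6626

Heun: k1 = f(t_n, u_n); k2 = f(t_n + h, u_n + h·k1); u_{n+1} = u_n + (h/2)·(k1 + k2).
t=0.000000, u=-1.480000:
  k1 = f(0.000000, -1.480000) = 3.093200
  k2 = f(0.110000, -1.139748) = 2.592173
  u ← -1.480000 + (0.11/2)·(3.093200 + 2.592173) = -1.167304
t=0.110000, u=-1.167304:
  k1 = f(0.110000, -1.167304) = 2.649766
  k2 = f(0.220000, -0.875830) = 2.250685
  u ← -1.167304 + (0.11/2)·(2.649766 + 2.250685) = -0.897780
t=0.220000, u=-0.897780:
  k1 = f(0.220000, -0.897780) = 2.296559
  k2 = f(0.330000, -0.645158) = 1.978680
  u ← -0.897780 + (0.11/2)·(2.296559 + 1.978680) = -0.662641
u(0.33) ≈ -0.6626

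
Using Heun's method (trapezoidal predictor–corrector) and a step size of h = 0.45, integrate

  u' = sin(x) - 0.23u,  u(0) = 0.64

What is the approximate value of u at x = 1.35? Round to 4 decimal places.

Heun: k1 = f(x_n, u_n); k2 = f(x_n + h, u_n + h·k1); u_{n+1} = u_n + (h/2)·(k1 + k2).
x=0.000000, u=0.640000:
  k1 = f(0.000000, 0.640000) = -0.147200
  k2 = f(0.450000, 0.573760) = 0.303001
  u ← 0.640000 + (0.45/2)·(-0.147200 + 0.303001) = 0.675055
x=0.450000, u=0.675055:
  k1 = f(0.450000, 0.675055) = 0.279703
  k2 = f(0.900000, 0.800921) = 0.599115
  u ← 0.675055 + (0.45/2)·(0.279703 + 0.599115) = 0.872789
x=0.900000, u=0.872789:
  k1 = f(0.900000, 0.872789) = 0.582585
  k2 = f(1.350000, 1.134953) = 0.714684
  u ← 0.872789 + (0.45/2)·(0.582585 + 0.714684) = 1.164675
u(1.35) ≈ 1.1647

1.1647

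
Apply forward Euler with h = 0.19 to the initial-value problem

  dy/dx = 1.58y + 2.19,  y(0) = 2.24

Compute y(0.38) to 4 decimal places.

4.7439

Euler: y_{n+1} = y_n + h·f(x_n, y_n).
x=0.000000, y=2.240000: f=5.729200 → y ← 2.240000 + 0.19·5.729200 = 3.328548
x=0.190000, y=3.328548: f=7.449106 → y ← 3.328548 + 0.19·7.449106 = 4.743878
y(0.38) ≈ 4.7439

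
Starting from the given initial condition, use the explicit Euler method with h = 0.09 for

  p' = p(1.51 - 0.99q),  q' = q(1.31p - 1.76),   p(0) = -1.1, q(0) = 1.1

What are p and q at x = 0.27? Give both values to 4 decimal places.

-1.3225, 0.3865

Euler on (p,q): p_{n+1} = p_n + h·p', q_{n+1} = q_n + h·q'.
0.000000: (-1.100000, 1.100000); f=(-0.463100, -3.521100) → (-1.141679, 0.783101)
0.090000: (-1.141679, 0.783101); f=(-0.838826, -2.549463) → (-1.217173, 0.553649)
0.180000: (-1.217173, 0.553649); f=(-1.170783, -1.857215) → (-1.322544, 0.386500)
(p(0.27), q(0.27)) ≈ (-1.3225, 0.3865)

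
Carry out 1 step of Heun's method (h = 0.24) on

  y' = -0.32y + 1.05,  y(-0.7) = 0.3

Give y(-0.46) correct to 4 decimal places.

0.5202

Heun: k1 = f(s_n, y_n); k2 = f(s_n + h, y_n + h·k1); y_{n+1} = y_n + (h/2)·(k1 + k2).
s=-0.700000, y=0.300000:
  k1 = f(-0.700000, 0.300000) = 0.954000
  k2 = f(-0.460000, 0.528960) = 0.880733
  y ← 0.300000 + (0.24/2)·(0.954000 + 0.880733) = 0.520168
y(-0.46) ≈ 0.5202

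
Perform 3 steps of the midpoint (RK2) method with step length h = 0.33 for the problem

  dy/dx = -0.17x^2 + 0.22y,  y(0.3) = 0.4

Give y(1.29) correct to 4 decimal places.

0.3711

Midpoint: k1 = f(x_n, y_n); k2 = f(x_n + h/2, y_n + (h/2)·k1); y_{n+1} = y_n + h·k2.
x=0.300000, y=0.400000:
  k1 = f(0.300000, 0.400000) = 0.072700
  k2 = f(0.465000, 0.411996) = 0.053881
  y ← 0.400000 + 0.33·0.053881 = 0.417781
x=0.630000, y=0.417781:
  k1 = f(0.630000, 0.417781) = 0.024439
  k2 = f(0.795000, 0.421813) = -0.014645
  y ← 0.417781 + 0.33·(-0.014645) = 0.412948
x=0.960000, y=0.412948:
  k1 = f(0.960000, 0.412948) = -0.065824
  k2 = f(1.125000, 0.402087) = -0.126697
  y ← 0.412948 + 0.33·(-0.126697) = 0.371138
y(1.29) ≈ 0.3711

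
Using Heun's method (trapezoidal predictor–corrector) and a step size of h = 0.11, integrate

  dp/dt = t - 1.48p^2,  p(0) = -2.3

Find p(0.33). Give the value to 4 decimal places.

-29.7561

Heun: k1 = f(t_n, p_n); k2 = f(t_n + h, p_n + h·k1); p_{n+1} = p_n + (h/2)·(k1 + k2).
t=0.000000, p=-2.300000:
  k1 = f(0.000000, -2.300000) = -7.829200
  k2 = f(0.110000, -3.161212) = -14.680027
  p ← -2.300000 + (0.11/2)·(-7.829200 + (-14.680027)) = -3.538007
t=0.110000, p=-3.538007:
  k1 = f(0.110000, -3.538007) = -18.415895
  k2 = f(0.220000, -5.563756) = -45.593963
  p ← -3.538007 + (0.11/2)·(-18.415895 + (-45.593963)) = -7.058550
t=0.220000, p=-7.058550:
  k1 = f(0.220000, -7.058550) = -73.518223
  k2 = f(0.330000, -15.145554) = -339.163961
  p ← -7.058550 + (0.11/2)·(-73.518223 + (-339.163961)) = -29.756070
p(0.33) ≈ -29.7561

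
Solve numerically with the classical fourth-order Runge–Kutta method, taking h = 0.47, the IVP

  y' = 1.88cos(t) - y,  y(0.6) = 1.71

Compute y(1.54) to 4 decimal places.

RK4: k1 = f(t_n, y_n); k2 = f(t_n + h/2, y_n + (h/2)·k1); k3 = f(t_n + h/2, y_n + (h/2)·k2); k4 = f(t_n + h, y_n + h·k3); y_{n+1} = y_n + (h/6)·(k1 + 2k2 + 2k3 + k4).
t=0.600000, y=1.710000:
  k1 = f(0.600000, 1.710000) = -0.158369
  k2 = f(0.835000, 1.672783) = -0.410969
  k3 = f(0.835000, 1.613422) = -0.351608
  k4 = f(1.070000, 1.544744) = -0.642111
  y ← 1.710000 + (0.47/6)·(k1 + 2k2 + 2k3 + k4) = 1.527825
t=1.070000, y=1.527825:
  k1 = f(1.070000, 1.527825) = -0.625192
  k2 = f(1.305000, 1.380905) = -0.887071
  k3 = f(1.305000, 1.319364) = -0.825529
  k4 = f(1.540000, 1.139826) = -1.081939
  y ← 1.527825 + (0.47/6)·(k1 + 2k2 + 2k3 + k4) = 1.125793
y(1.54) ≈ 1.1258

1.1258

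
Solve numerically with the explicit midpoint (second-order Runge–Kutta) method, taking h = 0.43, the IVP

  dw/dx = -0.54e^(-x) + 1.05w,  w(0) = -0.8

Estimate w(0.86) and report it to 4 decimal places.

Midpoint: k1 = f(x_n, w_n); k2 = f(x_n + h/2, w_n + (h/2)·k1); w_{n+1} = w_n + h·k2.
x=0.000000, w=-0.800000:
  k1 = f(0.000000, -0.800000) = -1.380000
  k2 = f(0.215000, -1.096700) = -1.587067
  w ← -0.800000 + 0.43·(-1.587067) = -1.482439
x=0.430000, w=-1.482439:
  k1 = f(0.430000, -1.482439) = -1.907836
  k2 = f(0.645000, -1.892624) = -2.270573
  w ← -1.482439 + 0.43·(-2.270573) = -2.458785
w(0.86) ≈ -2.4588

-2.4588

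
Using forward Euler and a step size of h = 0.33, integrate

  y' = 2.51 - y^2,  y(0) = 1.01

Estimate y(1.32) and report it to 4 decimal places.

1.5843

Euler: y_{n+1} = y_n + h·f(x_n, y_n).
x=0.000000, y=1.010000: f=1.489900 → y ← 1.010000 + 0.33·1.489900 = 1.501667
x=0.330000, y=1.501667: f=0.254996 → y ← 1.501667 + 0.33·0.254996 = 1.585816
x=0.660000, y=1.585816: f=-0.004812 → y ← 1.585816 + 0.33·(-0.004812) = 1.584228
x=0.990000, y=1.584228: f=0.000222 → y ← 1.584228 + 0.33·0.000222 = 1.584301
y(1.32) ≈ 1.5843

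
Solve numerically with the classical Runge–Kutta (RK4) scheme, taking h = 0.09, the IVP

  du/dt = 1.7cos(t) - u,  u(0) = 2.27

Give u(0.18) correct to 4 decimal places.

2.1745

RK4: k1 = f(t_n, u_n); k2 = f(t_n + h/2, u_n + (h/2)·k1); k3 = f(t_n + h/2, u_n + (h/2)·k2); k4 = f(t_n + h, u_n + h·k3); u_{n+1} = u_n + (h/6)·(k1 + 2k2 + 2k3 + k4).
t=0.000000, u=2.270000:
  k1 = f(0.000000, 2.270000) = -0.570000
  k2 = f(0.045000, 2.244350) = -0.546071
  k3 = f(0.045000, 2.245427) = -0.547148
  k4 = f(0.090000, 2.220757) = -0.527637
  u ← 2.270000 + (0.09/6)·(k1 + 2k2 + 2k3 + k4) = 2.220739
t=0.090000, u=2.220739:
  k1 = f(0.090000, 2.220739) = -0.527619
  k2 = f(0.135000, 2.196996) = -0.512464
  k3 = f(0.135000, 2.197678) = -0.513146
  k4 = f(0.180000, 2.174556) = -0.502021
  u ← 2.220739 + (0.09/6)·(k1 + 2k2 + 2k3 + k4) = 2.174526
u(0.18) ≈ 2.1745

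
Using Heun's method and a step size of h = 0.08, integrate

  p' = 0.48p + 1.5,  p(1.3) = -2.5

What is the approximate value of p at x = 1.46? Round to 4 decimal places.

Heun: k1 = f(x_n, p_n); k2 = f(x_n + h, p_n + h·k1); p_{n+1} = p_n + (h/2)·(k1 + k2).
x=1.300000, p=-2.500000:
  k1 = f(1.300000, -2.500000) = 0.300000
  k2 = f(1.380000, -2.476000) = 0.311520
  p ← -2.500000 + (0.08/2)·(0.300000 + 0.311520) = -2.475539
x=1.380000, p=-2.475539:
  k1 = f(1.380000, -2.475539) = 0.311741
  k2 = f(1.460000, -2.450600) = 0.323712
  p ← -2.475539 + (0.08/2)·(0.311741 + 0.323712) = -2.450121
p(1.46) ≈ -2.4501

-2.4501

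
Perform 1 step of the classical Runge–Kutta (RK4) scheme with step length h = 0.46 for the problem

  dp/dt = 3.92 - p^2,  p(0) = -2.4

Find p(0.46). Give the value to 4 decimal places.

RK4: k1 = f(t_n, p_n); k2 = f(t_n + h/2, p_n + (h/2)·k1); k3 = f(t_n + h/2, p_n + (h/2)·k2); k4 = f(t_n + h, p_n + h·k3); p_{n+1} = p_n + (h/6)·(k1 + 2k2 + 2k3 + k4).
t=0.000000, p=-2.400000:
  k1 = f(0.000000, -2.400000) = -1.840000
  k2 = f(0.230000, -2.823200) = -4.050458
  k3 = f(0.230000, -3.331605) = -7.179595
  k4 = f(0.460000, -5.702613) = -28.599800
  p ← -2.400000 + (0.46/6)·(k1 + 2k2 + 2k3 + k4) = -6.455659
p(0.46) ≈ -6.4557

-6.4557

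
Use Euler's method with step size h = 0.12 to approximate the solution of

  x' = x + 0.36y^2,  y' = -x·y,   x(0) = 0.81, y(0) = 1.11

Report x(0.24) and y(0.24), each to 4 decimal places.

Euler on (x,y): x_{n+1} = x_n + h·x', y_{n+1} = y_n + h·y'.
0.000000: (0.810000, 1.110000); f=(1.253556, -0.899100) → (0.960427, 1.002108)
0.120000: (0.960427, 1.002108); f=(1.321946, -0.962451) → (1.119060, 0.886614)
(x(0.24), y(0.24)) ≈ (1.1191, 0.8866)

1.1191, 0.8866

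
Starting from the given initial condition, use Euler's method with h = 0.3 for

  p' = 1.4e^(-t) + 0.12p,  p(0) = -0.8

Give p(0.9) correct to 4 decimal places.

Euler: p_{n+1} = p_n + h·f(t_n, p_n).
t=0.000000, p=-0.800000: f=1.304000 → p ← -0.800000 + 0.3·1.304000 = -0.408800
t=0.300000, p=-0.408800: f=0.988090 → p ← -0.408800 + 0.3·0.988090 = -0.112373
t=0.600000, p=-0.112373: f=0.754852 → p ← -0.112373 + 0.3·0.754852 = 0.114082
p(0.9) ≈ 0.1141

0.1141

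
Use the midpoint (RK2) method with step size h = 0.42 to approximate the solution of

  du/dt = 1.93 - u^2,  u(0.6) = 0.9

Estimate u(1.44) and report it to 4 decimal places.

Midpoint: k1 = f(t_n, u_n); k2 = f(t_n + h/2, u_n + (h/2)·k1); u_{n+1} = u_n + h·k2.
t=0.600000, u=0.900000:
  k1 = f(0.600000, 0.900000) = 1.120000
  k2 = f(0.810000, 1.135200) = 0.641321
  u ← 0.900000 + 0.42·0.641321 = 1.169355
t=1.020000, u=1.169355:
  k1 = f(1.020000, 1.169355) = 0.562609
  k2 = f(1.230000, 1.287503) = 0.272337
  u ← 1.169355 + 0.42·0.272337 = 1.283736
u(1.44) ≈ 1.2837

1.2837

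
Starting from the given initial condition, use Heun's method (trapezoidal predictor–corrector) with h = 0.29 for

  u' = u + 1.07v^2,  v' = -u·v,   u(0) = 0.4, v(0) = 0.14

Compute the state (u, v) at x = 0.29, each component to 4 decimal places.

Heun on (u,v): k1 = f(x_n, state_n); k2 = f(x_n + h, state_n + h·k1); state_{n+1} = state_n + (h/2)·(k1 + k2).
0.000000: (0.400000, 0.140000)
  k1 = (0.420972, -0.056000)
  predictor → (0.522082, 0.123760)
  k2 = (0.538471, -0.064613)
  → (0.539119, 0.122511)
(u(0.29), v(0.29)) ≈ (0.5391, 0.1225)

0.5391, 0.1225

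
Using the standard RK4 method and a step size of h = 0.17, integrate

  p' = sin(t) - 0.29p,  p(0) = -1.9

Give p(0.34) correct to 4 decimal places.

RK4: k1 = f(t_n, p_n); k2 = f(t_n + h/2, p_n + (h/2)·k1); k3 = f(t_n + h/2, p_n + (h/2)·k2); k4 = f(t_n + h, p_n + h·k3); p_{n+1} = p_n + (h/6)·(k1 + 2k2 + 2k3 + k4).
t=0.000000, p=-1.900000:
  k1 = f(0.000000, -1.900000) = 0.551000
  k2 = f(0.085000, -1.853165) = 0.622316
  k3 = f(0.085000, -1.847103) = 0.620558
  k4 = f(0.170000, -1.794505) = 0.689589
  p ← -1.900000 + (0.17/6)·(k1 + 2k2 + 2k3 + k4) = -1.794421
t=0.170000, p=-1.794421:
  k1 = f(0.170000, -1.794421) = 0.689564
  k2 = f(0.255000, -1.735808) = 0.755630
  k3 = f(0.255000, -1.730192) = 0.754001
  k4 = f(0.340000, -1.666240) = 0.816697
  p ← -1.794421 + (0.17/6)·(k1 + 2k2 + 2k3 + k4) = -1.666197
p(0.34) ≈ -1.6662

-1.6662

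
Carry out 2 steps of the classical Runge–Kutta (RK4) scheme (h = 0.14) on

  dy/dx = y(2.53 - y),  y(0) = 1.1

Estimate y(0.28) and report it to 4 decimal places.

1.5425

RK4: k1 = f(x_n, y_n); k2 = f(x_n + h/2, y_n + (h/2)·k1); k3 = f(x_n + h/2, y_n + (h/2)·k2); k4 = f(x_n + h, y_n + h·k3); y_{n+1} = y_n + (h/6)·(k1 + 2k2 + 2k3 + k4).
x=0.000000, y=1.100000:
  k1 = f(0.000000, 1.100000) = 1.573000
  k2 = f(0.070000, 1.210110) = 1.597212
  k3 = f(0.070000, 1.211805) = 1.597395
  k4 = f(0.140000, 1.323635) = 1.596787
  y ← 1.100000 + (0.14/6)·(k1 + 2k2 + 2k3 + k4) = 1.323043
x=0.140000, y=1.323043:
  k1 = f(0.140000, 1.323043) = 1.596856
  k2 = f(0.210000, 1.434823) = 1.571385
  k3 = f(0.210000, 1.433040) = 1.571987
  k4 = f(0.280000, 1.543122) = 1.522873
  y ← 1.323043 + (0.14/6)·(k1 + 2k2 + 2k3 + k4) = 1.542528
y(0.28) ≈ 1.5425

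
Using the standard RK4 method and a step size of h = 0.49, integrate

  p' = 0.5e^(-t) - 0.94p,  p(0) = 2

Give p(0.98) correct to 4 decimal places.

0.9857

RK4: k1 = f(t_n, p_n); k2 = f(t_n + h/2, p_n + (h/2)·k1); k3 = f(t_n + h/2, p_n + (h/2)·k2); k4 = f(t_n + h, p_n + h·k3); p_{n+1} = p_n + (h/6)·(k1 + 2k2 + 2k3 + k4).
t=0.000000, p=2.000000:
  k1 = f(0.000000, 2.000000) = -1.380000
  k2 = f(0.245000, 1.661900) = -1.170834
  k3 = f(0.245000, 1.713146) = -1.219005
  k4 = f(0.490000, 1.402688) = -1.012213
  p ← 2.000000 + (0.49/6)·(k1 + 2k2 + 2k3 + k4) = 1.414296
t=0.490000, p=1.414296:
  k1 = f(0.490000, 1.414296) = -1.023125
  k2 = f(0.735000, 1.163630) = -0.854060
  k3 = f(0.735000, 1.205051) = -0.892995
  k4 = f(0.980000, 0.976728) = -0.730469
  p ← 1.414296 + (0.49/6)·(k1 + 2k2 + 2k3 + k4) = 0.985733
p(0.98) ≈ 0.9857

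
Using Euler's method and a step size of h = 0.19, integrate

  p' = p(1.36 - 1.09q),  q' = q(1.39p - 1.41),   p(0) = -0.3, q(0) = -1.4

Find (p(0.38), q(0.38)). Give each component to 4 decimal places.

Euler on (p,q): p_{n+1} = p_n + h·p', q_{n+1} = q_n + h·q'.
0.000000: (-0.300000, -1.400000); f=(-0.865800, 2.557800) → (-0.464502, -0.914018)
0.190000: (-0.464502, -0.914018); f=(-1.094497, 1.878908) → (-0.672456, -0.557025)
(p(0.38), q(0.38)) ≈ (-0.6725, -0.5570)

-0.6725, -0.5570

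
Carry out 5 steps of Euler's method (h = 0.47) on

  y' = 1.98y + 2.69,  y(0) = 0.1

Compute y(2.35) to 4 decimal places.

Euler: y_{n+1} = y_n + h·f(x_n, y_n).
x=0.000000, y=0.100000: f=2.888000 → y ← 0.100000 + 0.47·2.888000 = 1.457360
x=0.470000, y=1.457360: f=5.575573 → y ← 1.457360 + 0.47·5.575573 = 4.077879
x=0.940000, y=4.077879: f=10.764201 → y ← 4.077879 + 0.47·10.764201 = 9.137054
x=1.410000, y=9.137054: f=20.781366 → y ← 9.137054 + 0.47·20.781366 = 18.904296
x=1.880000, y=18.904296: f=40.120506 → y ← 18.904296 + 0.47·40.120506 = 37.760933
y(2.35) ≈ 37.7609

37.7609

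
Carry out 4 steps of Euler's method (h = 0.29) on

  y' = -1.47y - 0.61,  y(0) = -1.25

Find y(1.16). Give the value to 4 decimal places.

Euler: y_{n+1} = y_n + h·f(x_n, y_n).
x=0.000000, y=-1.250000: f=1.227500 → y ← -1.250000 + 0.29·1.227500 = -0.894025
x=0.290000, y=-0.894025: f=0.704217 → y ← -0.894025 + 0.29·0.704217 = -0.689802
x=0.580000, y=-0.689802: f=0.404009 → y ← -0.689802 + 0.29·0.404009 = -0.572639
x=0.870000, y=-0.572639: f=0.231780 → y ← -0.572639 + 0.29·0.231780 = -0.505423
y(1.16) ≈ -0.5054

-0.5054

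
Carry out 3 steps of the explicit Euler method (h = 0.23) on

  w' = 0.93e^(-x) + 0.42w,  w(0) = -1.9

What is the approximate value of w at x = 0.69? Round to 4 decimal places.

-1.9269

Euler: w_{n+1} = w_n + h·f(x_n, w_n).
x=0.000000, w=-1.900000: f=0.132000 → w ← -1.900000 + 0.23·0.132000 = -1.869640
x=0.230000, w=-1.869640: f=-0.046333 → w ← -1.869640 + 0.23·(-0.046333) = -1.880296
x=0.460000, w=-1.880296: f=-0.202631 → w ← -1.880296 + 0.23·(-0.202631) = -1.926902
w(0.69) ≈ -1.9269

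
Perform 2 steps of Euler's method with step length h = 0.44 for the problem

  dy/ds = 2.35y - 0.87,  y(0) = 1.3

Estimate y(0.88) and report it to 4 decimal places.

4.2169

Euler: y_{n+1} = y_n + h·f(s_n, y_n).
s=0.000000, y=1.300000: f=2.185000 → y ← 1.300000 + 0.44·2.185000 = 2.261400
s=0.440000, y=2.261400: f=4.444290 → y ← 2.261400 + 0.44·4.444290 = 4.216888
y(0.88) ≈ 4.2169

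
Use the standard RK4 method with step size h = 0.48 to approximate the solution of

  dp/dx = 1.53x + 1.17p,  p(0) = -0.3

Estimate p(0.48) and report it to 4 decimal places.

-0.3120

RK4: k1 = f(x_n, p_n); k2 = f(x_n + h/2, p_n + (h/2)·k1); k3 = f(x_n + h/2, p_n + (h/2)·k2); k4 = f(x_n + h, p_n + h·k3); p_{n+1} = p_n + (h/6)·(k1 + 2k2 + 2k3 + k4).
x=0.000000, p=-0.300000:
  k1 = f(0.000000, -0.300000) = -0.351000
  k2 = f(0.240000, -0.384240) = -0.082361
  k3 = f(0.240000, -0.319767) = -0.006927
  k4 = f(0.480000, -0.303325) = 0.379510
  p ← -0.300000 + (0.48/6)·(k1 + 2k2 + 2k3 + k4) = -0.312005
p(0.48) ≈ -0.3120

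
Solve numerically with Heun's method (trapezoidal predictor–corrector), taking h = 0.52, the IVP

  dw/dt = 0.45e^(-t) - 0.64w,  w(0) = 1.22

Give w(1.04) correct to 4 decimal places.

Heun: k1 = f(t_n, w_n); k2 = f(t_n + h, w_n + h·k1); w_{n+1} = w_n + (h/2)·(k1 + k2).
t=0.000000, w=1.220000:
  k1 = f(0.000000, 1.220000) = -0.330800
  k2 = f(0.520000, 1.047984) = -0.403176
  w ← 1.220000 + (0.52/2)·(-0.330800 + (-0.403176)) = 1.029166
t=0.520000, w=1.029166:
  k1 = f(0.520000, 1.029166) = -0.391132
  k2 = f(1.040000, 0.825778) = -0.369443
  w ← 1.029166 + (0.52/2)·(-0.391132 + (-0.369443)) = 0.831417
w(1.04) ≈ 0.8314

0.8314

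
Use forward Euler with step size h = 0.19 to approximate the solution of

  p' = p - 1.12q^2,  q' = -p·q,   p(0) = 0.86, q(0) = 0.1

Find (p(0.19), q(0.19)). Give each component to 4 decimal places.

1.0213, 0.0837

Euler on (p,q): p_{n+1} = p_n + h·p', q_{n+1} = q_n + h·q'.
0.000000: (0.860000, 0.100000); f=(0.848800, -0.086000) → (1.021272, 0.083660)
(p(0.19), q(0.19)) ≈ (1.0213, 0.0837)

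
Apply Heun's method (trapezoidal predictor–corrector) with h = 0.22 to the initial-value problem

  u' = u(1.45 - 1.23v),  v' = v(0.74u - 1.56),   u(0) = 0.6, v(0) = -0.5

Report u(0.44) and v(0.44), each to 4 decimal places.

1.3835, -0.3410

Heun on (u,v): k1 = f(t_n, state_n); k2 = f(t_n + h, state_n + h·k1); state_{n+1} = state_n + (h/2)·(k1 + k2).
0.000000: (0.600000, -0.500000)
  k1 = (1.239000, 0.558000)
  predictor → (0.872580, -0.377240)
  k2 = (1.670123, 0.344907)
  → (0.920003, -0.400680)
0.220000: (0.920003, -0.400680)
  k1 = (1.787417, 0.352277)
  predictor → (1.313235, -0.323179)
  k2 = (2.426216, 0.190096)
  → (1.383503, -0.341019)
(u(0.44), v(0.44)) ≈ (1.3835, -0.3410)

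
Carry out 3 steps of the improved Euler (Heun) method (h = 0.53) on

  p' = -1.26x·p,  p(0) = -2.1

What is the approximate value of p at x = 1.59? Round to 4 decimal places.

Heun: k1 = f(x_n, p_n); k2 = f(x_n + h, p_n + h·k1); p_{n+1} = p_n + (h/2)·(k1 + k2).
x=0.000000, p=-2.100000:
  k1 = f(0.000000, -2.100000) = 0.000000
  k2 = f(0.530000, -2.100000) = 1.402380
  p ← -2.100000 + (0.53/2)·(0.000000 + 1.402380) = -1.728369
x=0.530000, p=-1.728369:
  k1 = f(0.530000, -1.728369) = 1.154205
  k2 = f(1.060000, -1.116641) = 1.491385
  p ← -1.728369 + (0.53/2)·(1.154205 + 1.491385) = -1.027288
x=1.060000, p=-1.027288:
  k1 = f(1.060000, -1.027288) = 1.372046
  k2 = f(1.590000, -0.300104) = 0.601228
  p ← -1.027288 + (0.53/2)·(1.372046 + 0.601228) = -0.504370
p(1.59) ≈ -0.5044

-0.5044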